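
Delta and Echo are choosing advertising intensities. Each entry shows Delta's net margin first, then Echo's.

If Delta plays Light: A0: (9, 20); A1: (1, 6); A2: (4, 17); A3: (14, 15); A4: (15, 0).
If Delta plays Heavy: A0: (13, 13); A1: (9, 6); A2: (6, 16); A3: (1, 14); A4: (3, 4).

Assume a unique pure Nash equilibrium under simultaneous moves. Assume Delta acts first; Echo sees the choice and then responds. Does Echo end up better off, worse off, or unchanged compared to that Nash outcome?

better off

Work backward from Echo's decision.
- Light → Echo plays A0 (best of 20, 6, 17, 15, 0); Delta gets 9.
- Heavy → Echo plays A2 (best of 13, 6, 16, 14, 4); Delta gets 6.
Delta's induced payoffs are 9, 6, so Delta commits to Light. Subgame-perfect outcome: (Light, A0) with payoffs (9, 20).
Under simultaneous play:
Delta's best replies: A0→Heavy; A1→Heavy; A2→Heavy; A3→Light; A4→Light.
Echo's best replies: Light→A0; Heavy→A2.
The unique mutual best reply is (Heavy, A2), giving (6, 16).
Echo earns 20 sequentially versus 16 at the Nash outcome: better off.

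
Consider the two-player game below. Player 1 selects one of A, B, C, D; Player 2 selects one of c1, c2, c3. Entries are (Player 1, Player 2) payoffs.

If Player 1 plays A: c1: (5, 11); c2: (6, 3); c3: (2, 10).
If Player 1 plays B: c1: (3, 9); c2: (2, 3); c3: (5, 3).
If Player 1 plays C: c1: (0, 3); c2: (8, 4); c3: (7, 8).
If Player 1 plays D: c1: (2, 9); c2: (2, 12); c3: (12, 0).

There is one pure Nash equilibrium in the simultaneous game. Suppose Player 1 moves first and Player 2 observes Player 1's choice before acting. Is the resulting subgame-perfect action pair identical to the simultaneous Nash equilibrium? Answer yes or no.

Backward induction with Player 1 moving first.
- A: BR = c1, leader payoff 5.
- B: BR = c1, leader payoff 3.
- C: BR = c3, leader payoff 7.
- D: BR = c2, leader payoff 2.
Player 1's induced payoffs are 5, 3, 7, 2, so Player 1 commits to C. Subgame-perfect outcome: (C, c3) with payoffs (7, 8).
Under simultaneous play:
Player 1's best replies: c1→A; c2→C; c3→D.
Player 2's best replies: A→c1; B→c1; C→c3; D→c2.
The unique mutual best reply is (A, c1), giving (5, 11).
Sequential outcome (C, c3) differs from the Nash profile (A, c1).

no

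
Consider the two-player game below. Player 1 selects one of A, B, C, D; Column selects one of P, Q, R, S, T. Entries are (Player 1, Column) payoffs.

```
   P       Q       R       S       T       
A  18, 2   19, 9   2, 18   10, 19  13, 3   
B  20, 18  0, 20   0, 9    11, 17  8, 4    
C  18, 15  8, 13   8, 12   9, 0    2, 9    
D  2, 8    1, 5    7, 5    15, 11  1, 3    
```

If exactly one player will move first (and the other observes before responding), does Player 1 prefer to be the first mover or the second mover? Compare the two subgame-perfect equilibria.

second

If Player 1 leads: Column's best replies are A→S, B→Q, C→P, D→S; Player 1's induced payoffs 10, 0, 18, 15; outcome (C, P), payoffs (18, 15).
If Column leads: Player 1's best replies are P→B, Q→A, R→C, S→D, T→A; Column's induced payoffs 18, 9, 12, 11, 3; outcome (B, P), payoffs (20, 18).
Player 1 gets 18 moving first and 20 moving second, so Player 1 prefers to move second.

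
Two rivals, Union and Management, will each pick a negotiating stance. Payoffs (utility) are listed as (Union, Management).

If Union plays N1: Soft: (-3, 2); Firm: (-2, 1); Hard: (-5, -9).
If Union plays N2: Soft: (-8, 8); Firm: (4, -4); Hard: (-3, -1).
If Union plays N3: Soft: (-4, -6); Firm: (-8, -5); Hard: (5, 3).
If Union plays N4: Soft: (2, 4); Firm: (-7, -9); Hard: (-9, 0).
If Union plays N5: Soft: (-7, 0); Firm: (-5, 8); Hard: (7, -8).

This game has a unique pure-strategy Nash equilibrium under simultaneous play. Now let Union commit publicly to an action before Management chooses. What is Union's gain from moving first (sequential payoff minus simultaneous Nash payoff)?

3

Management best-responds to each possible Union move:
- N1: BR = Soft, leader payoff -3.
- N2: BR = Soft, leader payoff -8.
- N3: BR = Hard, leader payoff 5.
- N4: BR = Soft, leader payoff 2.
- N5: BR = Firm, leader payoff -5.
Among -3, -8, 5, 2, -5, the best is 5 at N3. Subgame-perfect outcome: (N3, Hard) with payoffs (5, 3).
Under simultaneous play:
Union's best replies: Soft→N4; Firm→N2; Hard→N5.
Management's best replies: N1→Soft; N2→Soft; N3→Hard; N4→Soft; N5→Firm.
Only (N4, Soft) has each player best-responding; Nash payoffs (2, 4).
Union's commitment gain: 5 − 2 = 3.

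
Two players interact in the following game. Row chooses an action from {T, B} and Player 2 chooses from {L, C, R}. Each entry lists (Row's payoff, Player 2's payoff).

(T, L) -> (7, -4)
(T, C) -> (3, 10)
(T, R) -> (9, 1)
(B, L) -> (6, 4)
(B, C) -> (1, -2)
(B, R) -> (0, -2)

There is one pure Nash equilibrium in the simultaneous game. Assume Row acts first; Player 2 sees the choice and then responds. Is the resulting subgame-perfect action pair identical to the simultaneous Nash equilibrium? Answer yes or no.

no

Backward induction with Row moving first.
- T → Player 2 plays C (best of -4, 10, 1); Row gets 3.
- B → Player 2 plays L (best of 4, -2, -2); Row gets 6.
Row's induced payoffs are 3, 6, so Row commits to B. Subgame-perfect outcome: (B, L) with payoffs (6, 4).
Under simultaneous play:
Row's best replies: L→T; C→T; R→T.
Player 2's best replies: T→C; B→L.
The unique mutual best reply is (T, C), giving (3, 10).
Sequential outcome (B, L) differs from the Nash profile (T, C).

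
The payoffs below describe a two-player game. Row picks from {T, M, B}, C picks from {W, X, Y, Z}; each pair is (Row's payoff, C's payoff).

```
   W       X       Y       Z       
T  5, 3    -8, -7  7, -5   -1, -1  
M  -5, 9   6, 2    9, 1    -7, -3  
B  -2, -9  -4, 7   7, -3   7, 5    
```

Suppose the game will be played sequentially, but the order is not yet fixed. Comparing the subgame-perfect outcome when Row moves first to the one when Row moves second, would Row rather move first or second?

If Row leads: C's best replies are T→W, M→W, B→X; Row's induced payoffs 5, -5, -4; outcome (T, W), payoffs (5, 3).
If C leads: Row's best replies are W→T, X→M, Y→M, Z→B; C's induced payoffs 3, 2, 1, 5; outcome (B, Z), payoffs (7, 5).
Row gets 5 moving first and 7 moving second, so Row prefers to move second.

second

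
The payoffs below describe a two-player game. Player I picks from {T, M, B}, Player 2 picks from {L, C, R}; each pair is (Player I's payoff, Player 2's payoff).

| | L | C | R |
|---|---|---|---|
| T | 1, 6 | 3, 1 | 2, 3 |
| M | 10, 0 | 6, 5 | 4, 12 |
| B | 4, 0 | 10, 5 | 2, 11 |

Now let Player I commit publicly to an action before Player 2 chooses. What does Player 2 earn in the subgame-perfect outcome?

12

Work backward from Player 2's decision.
- T: BR = L, leader payoff 1.
- M: BR = R, leader payoff 4.
- B: BR = R, leader payoff 2.
Among 1, 4, 2, the best is 4 at M. Subgame-perfect outcome: (M, R) with payoffs (4, 12).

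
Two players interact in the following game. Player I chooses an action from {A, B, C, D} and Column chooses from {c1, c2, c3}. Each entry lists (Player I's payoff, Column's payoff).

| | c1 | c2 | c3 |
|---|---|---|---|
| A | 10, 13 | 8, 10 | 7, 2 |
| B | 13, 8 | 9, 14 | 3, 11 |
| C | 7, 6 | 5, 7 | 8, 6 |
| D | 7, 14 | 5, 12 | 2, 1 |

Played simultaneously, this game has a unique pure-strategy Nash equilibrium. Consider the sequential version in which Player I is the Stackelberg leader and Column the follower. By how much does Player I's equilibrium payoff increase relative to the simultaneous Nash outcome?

1

Backward induction with Player I moving first.
- A: Column compares 13, 10, 2 and picks c1; Player I would get 10.
- B: Column compares 8, 14, 11 and picks c2; Player I would get 9.
- C: Column compares 6, 7, 6 and picks c2; Player I would get 5.
- D: Column compares 14, 12, 1 and picks c1; Player I would get 7.
Among 10, 9, 5, 7, the best is 10 at A. Subgame-perfect outcome: (A, c1) with payoffs (10, 13).
Now find the simultaneous Nash equilibrium.
Player I's best replies: c1→B; c2→B; c3→C.
Column's best replies: A→c1; B→c2; C→c2; D→c1.
The unique mutual best reply is (B, c2), giving (9, 14).
Player I's commitment gain: 10 − 9 = 1.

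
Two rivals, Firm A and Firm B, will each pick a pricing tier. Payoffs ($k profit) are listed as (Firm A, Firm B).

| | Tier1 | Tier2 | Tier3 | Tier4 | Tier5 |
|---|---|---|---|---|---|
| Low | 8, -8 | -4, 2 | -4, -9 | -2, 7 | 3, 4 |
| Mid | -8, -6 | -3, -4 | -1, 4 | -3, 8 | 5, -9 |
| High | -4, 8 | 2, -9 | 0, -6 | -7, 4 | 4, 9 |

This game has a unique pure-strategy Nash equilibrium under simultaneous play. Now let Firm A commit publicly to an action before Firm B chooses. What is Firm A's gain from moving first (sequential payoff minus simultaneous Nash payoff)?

6

Firm B best-responds to each possible Firm A move:
- Low: BR = Tier4, leader payoff -2.
- Mid: BR = Tier4, leader payoff -3.
- High: BR = Tier5, leader payoff 4.
Firm A's induced payoffs are -2, -3, 4, so Firm A commits to High. Subgame-perfect outcome: (High, Tier5) with payoffs (4, 9).
Now find the simultaneous Nash equilibrium.
Firm A's best replies: Tier1→Low; Tier2→High; Tier3→High; Tier4→Low; Tier5→Mid.
Firm B's best replies: Low→Tier4; Mid→Tier4; High→Tier5.
Only (Low, Tier4) has each player best-responding; Nash payoffs (-2, 7).
Firm A's commitment gain: 4 − -2 = 6.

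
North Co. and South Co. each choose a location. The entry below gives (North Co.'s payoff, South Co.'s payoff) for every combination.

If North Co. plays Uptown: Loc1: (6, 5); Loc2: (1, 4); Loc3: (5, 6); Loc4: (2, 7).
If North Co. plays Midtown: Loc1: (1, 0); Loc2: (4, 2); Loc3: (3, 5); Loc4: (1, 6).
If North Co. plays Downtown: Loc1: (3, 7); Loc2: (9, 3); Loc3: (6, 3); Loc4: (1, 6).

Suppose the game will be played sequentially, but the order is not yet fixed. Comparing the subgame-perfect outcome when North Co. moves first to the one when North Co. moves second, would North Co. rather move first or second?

If North Co. leads: South Co.'s best replies are Uptown→Loc4, Midtown→Loc4, Downtown→Loc1; North Co.'s induced payoffs 2, 1, 3; outcome (Downtown, Loc1), payoffs (3, 7).
If South Co. leads: North Co.'s best replies are Loc1→Uptown, Loc2→Downtown, Loc3→Downtown, Loc4→Uptown; South Co.'s induced payoffs 5, 3, 3, 7; outcome (Uptown, Loc4), payoffs (2, 7).
North Co. gets 3 moving first and 2 moving second, so North Co. prefers to move first.

first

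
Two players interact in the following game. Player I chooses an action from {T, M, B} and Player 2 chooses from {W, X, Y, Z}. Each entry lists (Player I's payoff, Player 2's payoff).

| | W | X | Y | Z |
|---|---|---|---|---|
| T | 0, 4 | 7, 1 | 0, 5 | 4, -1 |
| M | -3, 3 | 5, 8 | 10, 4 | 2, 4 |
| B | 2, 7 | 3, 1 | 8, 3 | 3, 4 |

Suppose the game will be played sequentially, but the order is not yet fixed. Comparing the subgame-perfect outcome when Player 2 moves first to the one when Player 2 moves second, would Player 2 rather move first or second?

If Player I leads: Player 2's best replies are T→Y, M→X, B→W; Player I's induced payoffs 0, 5, 2; outcome (M, X), payoffs (5, 8).
If Player 2 leads: Player I's best replies are W→B, X→T, Y→M, Z→T; Player 2's induced payoffs 7, 1, 4, -1; outcome (B, W), payoffs (2, 7).
Player 2 gets 7 moving first and 8 moving second, so Player 2 prefers to move second.

second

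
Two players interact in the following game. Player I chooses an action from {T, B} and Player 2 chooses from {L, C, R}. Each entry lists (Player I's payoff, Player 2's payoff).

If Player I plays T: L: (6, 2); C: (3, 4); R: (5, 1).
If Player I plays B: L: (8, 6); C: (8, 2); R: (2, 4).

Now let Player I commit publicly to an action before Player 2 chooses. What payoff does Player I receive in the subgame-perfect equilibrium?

Backward induction with Player I moving first.
- T: BR = C, leader payoff 3.
- B: BR = L, leader payoff 8.
Maximizing over 3, 8, Player I chooses B. Subgame-perfect outcome: (B, L) with payoffs (8, 6).

8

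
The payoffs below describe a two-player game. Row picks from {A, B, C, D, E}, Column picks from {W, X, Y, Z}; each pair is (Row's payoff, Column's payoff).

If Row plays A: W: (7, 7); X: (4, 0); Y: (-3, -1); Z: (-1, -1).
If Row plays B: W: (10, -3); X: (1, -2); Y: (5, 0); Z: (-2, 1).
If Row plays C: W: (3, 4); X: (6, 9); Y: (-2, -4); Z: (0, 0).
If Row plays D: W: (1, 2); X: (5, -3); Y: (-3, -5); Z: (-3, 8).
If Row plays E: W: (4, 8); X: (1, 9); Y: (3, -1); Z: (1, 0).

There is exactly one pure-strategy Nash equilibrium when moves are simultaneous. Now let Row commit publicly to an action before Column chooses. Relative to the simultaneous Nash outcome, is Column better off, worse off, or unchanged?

Column best-responds to each possible Row move:
- A: Column compares 7, 0, -1, -1 and picks W; Row would get 7.
- B: Column compares -3, -2, 0, 1 and picks Z; Row would get -2.
- C: Column compares 4, 9, -4, 0 and picks X; Row would get 6.
- D: Column compares 2, -3, -5, 8 and picks Z; Row would get -3.
- E: Column compares 8, 9, -1, 0 and picks X; Row would get 1.
Maximizing over 7, -2, 6, -3, 1, Row chooses A. Subgame-perfect outcome: (A, W) with payoffs (7, 7).
Now find the simultaneous Nash equilibrium.
Row's best replies: W→B; X→C; Y→B; Z→E.
Column's best replies: A→W; B→Z; C→X; D→Z; E→X.
Only (C, X) has each player best-responding; Nash payoffs (6, 9).
Column earns 7 sequentially versus 9 at the Nash outcome: worse off.

worse off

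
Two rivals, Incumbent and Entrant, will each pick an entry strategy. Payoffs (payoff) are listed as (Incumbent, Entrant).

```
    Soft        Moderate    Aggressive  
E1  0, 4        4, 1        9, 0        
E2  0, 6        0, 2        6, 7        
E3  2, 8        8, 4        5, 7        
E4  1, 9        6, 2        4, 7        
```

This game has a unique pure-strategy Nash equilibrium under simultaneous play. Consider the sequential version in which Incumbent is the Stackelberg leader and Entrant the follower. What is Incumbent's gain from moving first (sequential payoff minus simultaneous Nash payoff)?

4

Backward induction with Incumbent moving first.
- E1: Entrant compares 4, 1, 0 and picks Soft; Incumbent would get 0.
- E2: Entrant compares 6, 2, 7 and picks Aggressive; Incumbent would get 6.
- E3: Entrant compares 8, 4, 7 and picks Soft; Incumbent would get 2.
- E4: Entrant compares 9, 2, 7 and picks Soft; Incumbent would get 1.
Among 0, 6, 2, 1, the best is 6 at E2. Subgame-perfect outcome: (E2, Aggressive) with payoffs (6, 7).
Under simultaneous play:
Incumbent's best replies: Soft→E3; Moderate→E3; Aggressive→E1.
Entrant's best replies: E1→Soft; E2→Aggressive; E3→Soft; E4→Soft.
The unique mutual best reply is (E3, Soft), giving (2, 8).
Incumbent's commitment gain: 6 − 2 = 4.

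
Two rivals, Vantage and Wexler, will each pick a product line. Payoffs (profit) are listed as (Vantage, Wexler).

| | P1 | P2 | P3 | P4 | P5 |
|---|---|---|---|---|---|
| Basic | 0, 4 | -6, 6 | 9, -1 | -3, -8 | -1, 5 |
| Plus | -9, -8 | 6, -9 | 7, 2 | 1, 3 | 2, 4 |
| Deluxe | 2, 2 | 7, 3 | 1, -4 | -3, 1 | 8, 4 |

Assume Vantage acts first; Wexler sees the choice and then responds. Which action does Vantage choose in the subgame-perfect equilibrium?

Backward induction with Vantage moving first.
- Basic: Wexler compares 4, 6, -1, -8, 5 and picks P2; Vantage would get -6.
- Plus: Wexler compares -8, -9, 2, 3, 4 and picks P5; Vantage would get 2.
- Deluxe: Wexler compares 2, 3, -4, 1, 4 and picks P5; Vantage would get 8.
Maximizing over -6, 2, 8, Vantage chooses Deluxe. Subgame-perfect outcome: (Deluxe, P5) with payoffs (8, 4).

Deluxe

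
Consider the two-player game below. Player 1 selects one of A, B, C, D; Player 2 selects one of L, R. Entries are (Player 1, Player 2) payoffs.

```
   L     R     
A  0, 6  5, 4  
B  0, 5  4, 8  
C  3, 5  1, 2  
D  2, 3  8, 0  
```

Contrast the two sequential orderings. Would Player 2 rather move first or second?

If Player 1 leads: Player 2's best replies are A→L, B→R, C→L, D→L; Player 1's induced payoffs 0, 4, 3, 2; outcome (B, R), payoffs (4, 8).
If Player 2 leads: Player 1's best replies are L→C, R→D; Player 2's induced payoffs 5, 0; outcome (C, L), payoffs (3, 5).
Player 2 gets 5 moving first and 8 moving second, so Player 2 prefers to move second.

second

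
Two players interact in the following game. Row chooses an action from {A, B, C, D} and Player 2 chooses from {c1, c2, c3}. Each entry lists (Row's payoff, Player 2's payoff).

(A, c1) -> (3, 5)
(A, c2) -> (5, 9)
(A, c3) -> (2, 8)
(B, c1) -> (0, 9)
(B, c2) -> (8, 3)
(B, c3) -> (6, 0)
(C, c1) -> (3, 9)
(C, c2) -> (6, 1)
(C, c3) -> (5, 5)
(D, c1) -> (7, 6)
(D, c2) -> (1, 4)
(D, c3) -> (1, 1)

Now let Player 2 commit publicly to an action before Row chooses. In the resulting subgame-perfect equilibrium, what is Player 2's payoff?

6

Row best-responds to each possible Player 2 move:
- c1 → Row plays D (best of 3, 0, 3, 7); Player 2 gets 6.
- c2 → Row plays B (best of 5, 8, 6, 1); Player 2 gets 3.
- c3 → Row plays B (best of 2, 6, 5, 1); Player 2 gets 0.
Player 2's induced payoffs are 6, 3, 0, so Player 2 commits to c1. Subgame-perfect outcome: (D, c1) with payoffs (7, 6).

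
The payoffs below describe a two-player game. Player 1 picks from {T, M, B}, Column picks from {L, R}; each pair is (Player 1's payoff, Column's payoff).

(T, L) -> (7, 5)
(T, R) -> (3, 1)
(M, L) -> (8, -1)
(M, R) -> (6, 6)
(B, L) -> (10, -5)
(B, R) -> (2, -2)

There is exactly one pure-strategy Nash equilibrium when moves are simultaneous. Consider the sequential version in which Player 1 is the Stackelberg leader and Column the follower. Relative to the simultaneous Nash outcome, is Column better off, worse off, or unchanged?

Column best-responds to each possible Player 1 move:
- T: BR = L, leader payoff 7.
- M: BR = R, leader payoff 6.
- B: BR = R, leader payoff 2.
Maximizing over 7, 6, 2, Player 1 chooses T. Subgame-perfect outcome: (T, L) with payoffs (7, 5).
Now find the simultaneous Nash equilibrium.
Player 1's best replies: L→B; R→M.
Column's best replies: T→L; M→R; B→R.
Only (M, R) has each player best-responding; Nash payoffs (6, 6).
Column earns 5 sequentially versus 6 at the Nash outcome: worse off.

worse off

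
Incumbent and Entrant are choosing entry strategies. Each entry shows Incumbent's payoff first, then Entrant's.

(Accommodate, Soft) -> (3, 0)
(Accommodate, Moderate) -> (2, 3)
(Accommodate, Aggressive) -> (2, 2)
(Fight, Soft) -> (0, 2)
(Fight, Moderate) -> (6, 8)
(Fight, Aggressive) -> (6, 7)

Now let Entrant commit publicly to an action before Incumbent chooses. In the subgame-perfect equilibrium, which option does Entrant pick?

Solve by backward induction (Entrant leads).
- Soft: BR = Accommodate, leader payoff 0.
- Moderate: BR = Fight, leader payoff 8.
- Aggressive: BR = Fight, leader payoff 7.
Among 0, 8, 7, the best is 8 at Moderate. Subgame-perfect outcome: (Fight, Moderate) with payoffs (6, 8).

Moderate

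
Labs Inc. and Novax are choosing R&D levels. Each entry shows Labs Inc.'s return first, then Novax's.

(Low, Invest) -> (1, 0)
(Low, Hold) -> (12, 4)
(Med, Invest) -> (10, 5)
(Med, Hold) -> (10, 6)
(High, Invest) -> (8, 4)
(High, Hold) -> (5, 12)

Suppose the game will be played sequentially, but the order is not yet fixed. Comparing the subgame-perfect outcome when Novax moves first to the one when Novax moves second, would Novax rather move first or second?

first

If Labs Inc. leads: Novax's best replies are Low→Hold, Med→Hold, High→Hold; Labs Inc.'s induced payoffs 12, 10, 5; outcome (Low, Hold), payoffs (12, 4).
If Novax leads: Labs Inc.'s best replies are Invest→Med, Hold→Low; Novax's induced payoffs 5, 4; outcome (Med, Invest), payoffs (10, 5).
Novax gets 5 moving first and 4 moving second, so Novax prefers to move first.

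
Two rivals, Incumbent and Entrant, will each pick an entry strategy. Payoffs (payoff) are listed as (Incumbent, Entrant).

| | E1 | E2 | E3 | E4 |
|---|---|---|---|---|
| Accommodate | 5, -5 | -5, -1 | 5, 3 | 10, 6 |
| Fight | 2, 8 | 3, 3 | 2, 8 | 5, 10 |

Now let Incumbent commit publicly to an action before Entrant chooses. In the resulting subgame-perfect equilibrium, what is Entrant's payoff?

Entrant best-responds to each possible Incumbent move:
- Accommodate: BR = E4, leader payoff 10.
- Fight: BR = E4, leader payoff 5.
Incumbent's induced payoffs are 10, 5, so Incumbent commits to Accommodate. Subgame-perfect outcome: (Accommodate, E4) with payoffs (10, 6).

6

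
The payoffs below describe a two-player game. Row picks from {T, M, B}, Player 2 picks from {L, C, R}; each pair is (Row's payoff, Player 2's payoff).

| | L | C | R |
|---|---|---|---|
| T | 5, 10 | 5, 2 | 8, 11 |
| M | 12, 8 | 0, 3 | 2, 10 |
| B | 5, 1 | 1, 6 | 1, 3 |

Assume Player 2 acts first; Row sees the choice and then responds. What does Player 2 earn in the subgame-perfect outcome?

11

Row best-responds to each possible Player 2 move:
- L → Row plays M (best of 5, 12, 5); Player 2 gets 8.
- C → Row plays T (best of 5, 0, 1); Player 2 gets 2.
- R → Row plays T (best of 8, 2, 1); Player 2 gets 11.
Among 8, 2, 11, the best is 11 at R. Subgame-perfect outcome: (T, R) with payoffs (8, 11).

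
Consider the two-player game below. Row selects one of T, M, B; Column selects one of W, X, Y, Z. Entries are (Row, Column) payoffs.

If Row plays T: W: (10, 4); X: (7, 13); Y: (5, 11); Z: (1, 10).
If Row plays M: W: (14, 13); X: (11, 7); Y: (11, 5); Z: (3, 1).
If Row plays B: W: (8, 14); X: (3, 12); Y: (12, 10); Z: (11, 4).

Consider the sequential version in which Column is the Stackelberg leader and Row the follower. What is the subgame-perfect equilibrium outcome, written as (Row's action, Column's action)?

(M, W)

Work backward from Row's decision.
- W: Row compares 10, 14, 8 and picks M; Column would get 13.
- X: Row compares 7, 11, 3 and picks M; Column would get 7.
- Y: Row compares 5, 11, 12 and picks B; Column would get 10.
- Z: Row compares 1, 3, 11 and picks B; Column would get 4.
Maximizing over 13, 7, 10, 4, Column chooses W. Subgame-perfect outcome: (M, W) with payoffs (14, 13).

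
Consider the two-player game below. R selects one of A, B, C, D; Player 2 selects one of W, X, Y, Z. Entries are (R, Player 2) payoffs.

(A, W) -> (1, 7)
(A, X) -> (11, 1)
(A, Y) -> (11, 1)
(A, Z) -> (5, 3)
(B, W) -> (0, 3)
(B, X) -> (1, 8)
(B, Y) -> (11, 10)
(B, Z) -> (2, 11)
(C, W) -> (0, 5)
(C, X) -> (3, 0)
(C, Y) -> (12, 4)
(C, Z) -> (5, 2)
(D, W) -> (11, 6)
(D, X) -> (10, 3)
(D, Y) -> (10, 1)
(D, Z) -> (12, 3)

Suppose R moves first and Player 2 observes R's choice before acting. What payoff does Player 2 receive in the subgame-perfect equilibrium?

Player 2 best-responds to each possible R move:
- A: Player 2 compares 7, 1, 1, 3 and picks W; R would get 1.
- B: Player 2 compares 3, 8, 10, 11 and picks Z; R would get 2.
- C: Player 2 compares 5, 0, 4, 2 and picks W; R would get 0.
- D: Player 2 compares 6, 3, 1, 3 and picks W; R would get 11.
Among 1, 2, 0, 11, the best is 11 at D. Subgame-perfect outcome: (D, W) with payoffs (11, 6).

6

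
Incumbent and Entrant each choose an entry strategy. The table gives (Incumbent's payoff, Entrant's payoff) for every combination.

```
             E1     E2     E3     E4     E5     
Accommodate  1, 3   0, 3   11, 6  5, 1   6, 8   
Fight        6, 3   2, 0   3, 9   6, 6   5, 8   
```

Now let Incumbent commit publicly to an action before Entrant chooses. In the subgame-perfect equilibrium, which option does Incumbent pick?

Work backward from Entrant's decision.
- Accommodate: BR = E5, leader payoff 6.
- Fight: BR = E3, leader payoff 3.
Incumbent's induced payoffs are 6, 3, so Incumbent commits to Accommodate. Subgame-perfect outcome: (Accommodate, E5) with payoffs (6, 8).

Accommodate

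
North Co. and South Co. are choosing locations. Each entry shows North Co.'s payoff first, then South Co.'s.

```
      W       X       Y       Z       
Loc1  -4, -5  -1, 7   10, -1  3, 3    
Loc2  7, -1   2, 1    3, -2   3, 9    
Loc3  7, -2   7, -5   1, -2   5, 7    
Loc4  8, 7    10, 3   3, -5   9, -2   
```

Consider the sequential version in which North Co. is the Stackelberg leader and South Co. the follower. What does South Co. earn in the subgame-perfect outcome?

South Co. best-responds to each possible North Co. move:
- Loc1: BR = X, leader payoff -1.
- Loc2: BR = Z, leader payoff 3.
- Loc3: BR = Z, leader payoff 5.
- Loc4: BR = W, leader payoff 8.
Among -1, 3, 5, 8, the best is 8 at Loc4. Subgame-perfect outcome: (Loc4, W) with payoffs (8, 7).

7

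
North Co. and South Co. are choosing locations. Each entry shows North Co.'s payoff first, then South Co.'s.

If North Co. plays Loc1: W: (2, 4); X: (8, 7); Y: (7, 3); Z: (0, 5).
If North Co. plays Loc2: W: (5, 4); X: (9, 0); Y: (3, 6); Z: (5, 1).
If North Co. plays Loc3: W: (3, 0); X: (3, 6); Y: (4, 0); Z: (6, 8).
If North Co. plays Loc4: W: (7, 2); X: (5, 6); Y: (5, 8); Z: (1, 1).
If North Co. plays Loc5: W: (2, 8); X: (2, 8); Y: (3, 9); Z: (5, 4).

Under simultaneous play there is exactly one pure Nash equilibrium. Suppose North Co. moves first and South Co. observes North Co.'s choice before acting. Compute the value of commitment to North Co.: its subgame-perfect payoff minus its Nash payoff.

Solve by backward induction (North Co. leads).
- Loc1: South Co. compares 4, 7, 3, 5 and picks X; North Co. would get 8.
- Loc2: South Co. compares 4, 0, 6, 1 and picks Y; North Co. would get 3.
- Loc3: South Co. compares 0, 6, 0, 8 and picks Z; North Co. would get 6.
- Loc4: South Co. compares 2, 6, 8, 1 and picks Y; North Co. would get 5.
- Loc5: South Co. compares 8, 8, 9, 4 and picks Y; North Co. would get 3.
Among 8, 3, 6, 5, 3, the best is 8 at Loc1. Subgame-perfect outcome: (Loc1, X) with payoffs (8, 7).
Now find the simultaneous Nash equilibrium.
North Co.'s best replies: W→Loc4; X→Loc2; Y→Loc1; Z→Loc3.
South Co.'s best replies: Loc1→X; Loc2→Y; Loc3→Z; Loc4→Y; Loc5→Y.
The unique mutual best reply is (Loc3, Z), giving (6, 8).
North Co.'s commitment gain: 8 − 6 = 2.

2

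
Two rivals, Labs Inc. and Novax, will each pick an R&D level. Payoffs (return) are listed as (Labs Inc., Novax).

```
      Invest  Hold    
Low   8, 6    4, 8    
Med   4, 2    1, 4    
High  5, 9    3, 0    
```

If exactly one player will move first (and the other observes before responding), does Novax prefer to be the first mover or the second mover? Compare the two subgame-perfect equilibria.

second

If Labs Inc. leads: Novax's best replies are Low→Hold, Med→Hold, High→Invest; Labs Inc.'s induced payoffs 4, 1, 5; outcome (High, Invest), payoffs (5, 9).
If Novax leads: Labs Inc.'s best replies are Invest→Low, Hold→Low; Novax's induced payoffs 6, 8; outcome (Low, Hold), payoffs (4, 8).
Novax gets 8 moving first and 9 moving second, so Novax prefers to move second.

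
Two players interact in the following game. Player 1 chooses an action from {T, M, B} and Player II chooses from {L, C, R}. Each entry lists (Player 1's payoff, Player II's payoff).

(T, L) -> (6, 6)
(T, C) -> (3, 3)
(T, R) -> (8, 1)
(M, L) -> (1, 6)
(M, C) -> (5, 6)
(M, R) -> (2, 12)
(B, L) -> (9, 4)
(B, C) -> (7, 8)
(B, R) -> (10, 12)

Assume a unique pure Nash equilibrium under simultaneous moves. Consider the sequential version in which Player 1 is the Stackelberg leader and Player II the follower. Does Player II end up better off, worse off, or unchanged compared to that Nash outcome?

unchanged

Player II best-responds to each possible Player 1 move:
- T: Player II compares 6, 3, 1 and picks L; Player 1 would get 6.
- M: Player II compares 6, 6, 12 and picks R; Player 1 would get 2.
- B: Player II compares 4, 8, 12 and picks R; Player 1 would get 10.
Maximizing over 6, 2, 10, Player 1 chooses B. Subgame-perfect outcome: (B, R) with payoffs (10, 12).
For the simultaneous game, intersect best replies.
Player 1's best replies: L→B; C→B; R→B.
Player II's best replies: T→L; M→R; B→R.
Only (B, R) has each player best-responding; Nash payoffs (10, 12).
Player II earns 12 sequentially versus 12 at the Nash outcome: unchanged.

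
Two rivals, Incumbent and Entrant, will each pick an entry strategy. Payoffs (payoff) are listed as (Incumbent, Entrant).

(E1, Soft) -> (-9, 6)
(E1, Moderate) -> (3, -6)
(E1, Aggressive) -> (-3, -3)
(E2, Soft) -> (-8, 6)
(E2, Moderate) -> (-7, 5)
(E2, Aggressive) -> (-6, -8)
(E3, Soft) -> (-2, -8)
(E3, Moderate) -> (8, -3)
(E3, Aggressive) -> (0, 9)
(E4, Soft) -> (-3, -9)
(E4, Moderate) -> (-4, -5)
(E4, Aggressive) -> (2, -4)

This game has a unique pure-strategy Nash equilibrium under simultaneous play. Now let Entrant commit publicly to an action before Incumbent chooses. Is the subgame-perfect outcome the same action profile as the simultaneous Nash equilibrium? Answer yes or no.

Solve by backward induction (Entrant leads).
- Soft: Incumbent compares -9, -8, -2, -3 and picks E3; Entrant would get -8.
- Moderate: Incumbent compares 3, -7, 8, -4 and picks E3; Entrant would get -3.
- Aggressive: Incumbent compares -3, -6, 0, 2 and picks E4; Entrant would get -4.
Maximizing over -8, -3, -4, Entrant chooses Moderate. Subgame-perfect outcome: (E3, Moderate) with payoffs (8, -3).
Now find the simultaneous Nash equilibrium.
Incumbent's best replies: Soft→E3; Moderate→E3; Aggressive→E4.
Entrant's best replies: E1→Soft; E2→Soft; E3→Aggressive; E4→Aggressive.
Only (E4, Aggressive) has each player best-responding; Nash payoffs (2, -4).
Sequential outcome (E3, Moderate) differs from the Nash profile (E4, Aggressive).

no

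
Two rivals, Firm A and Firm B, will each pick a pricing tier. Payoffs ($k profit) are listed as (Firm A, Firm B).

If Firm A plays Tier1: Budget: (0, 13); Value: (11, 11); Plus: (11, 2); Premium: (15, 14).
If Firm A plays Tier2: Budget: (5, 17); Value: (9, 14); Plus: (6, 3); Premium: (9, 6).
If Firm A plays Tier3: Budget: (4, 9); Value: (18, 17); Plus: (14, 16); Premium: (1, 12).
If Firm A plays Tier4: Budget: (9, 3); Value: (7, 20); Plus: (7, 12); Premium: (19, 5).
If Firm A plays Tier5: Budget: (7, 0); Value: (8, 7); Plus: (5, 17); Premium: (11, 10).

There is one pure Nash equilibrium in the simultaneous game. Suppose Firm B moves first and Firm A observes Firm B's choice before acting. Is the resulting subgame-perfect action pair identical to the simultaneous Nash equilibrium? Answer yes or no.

Backward induction with Firm B moving first.
- Budget → Firm A plays Tier4 (best of 0, 5, 4, 9, 7); Firm B gets 3.
- Value → Firm A plays Tier3 (best of 11, 9, 18, 7, 8); Firm B gets 17.
- Plus → Firm A plays Tier3 (best of 11, 6, 14, 7, 5); Firm B gets 16.
- Premium → Firm A plays Tier4 (best of 15, 9, 1, 19, 11); Firm B gets 5.
Among 3, 17, 16, 5, the best is 17 at Value. Subgame-perfect outcome: (Tier3, Value) with payoffs (18, 17).
Now find the simultaneous Nash equilibrium.
Firm A's best replies: Budget→Tier4; Value→Tier3; Plus→Tier3; Premium→Tier4.
Firm B's best replies: Tier1→Premium; Tier2→Budget; Tier3→Value; Tier4→Value; Tier5→Plus.
The unique mutual best reply is (Tier3, Value), giving (18, 17).
Sequential outcome (Tier3, Value) coincides with the Nash profile (Tier3, Value).

yes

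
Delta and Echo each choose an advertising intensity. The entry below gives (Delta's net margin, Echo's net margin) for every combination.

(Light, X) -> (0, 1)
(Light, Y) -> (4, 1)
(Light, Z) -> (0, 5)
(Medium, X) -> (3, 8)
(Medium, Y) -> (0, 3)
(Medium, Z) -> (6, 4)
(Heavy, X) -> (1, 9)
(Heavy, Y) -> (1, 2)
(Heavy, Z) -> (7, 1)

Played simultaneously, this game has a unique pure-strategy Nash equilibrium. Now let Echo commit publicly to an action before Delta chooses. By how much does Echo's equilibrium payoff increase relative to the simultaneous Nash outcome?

0

Work backward from Delta's decision.
- X → Delta plays Medium (best of 0, 3, 1); Echo gets 8.
- Y → Delta plays Light (best of 4, 0, 1); Echo gets 1.
- Z → Delta plays Heavy (best of 0, 6, 7); Echo gets 1.
Among 8, 1, 1, the best is 8 at X. Subgame-perfect outcome: (Medium, X) with payoffs (3, 8).
For the simultaneous game, intersect best replies.
Delta's best replies: X→Medium; Y→Light; Z→Heavy.
Echo's best replies: Light→Z; Medium→X; Heavy→X.
Only (Medium, X) has each player best-responding; Nash payoffs (3, 8).
Echo's commitment gain: 8 − 8 = 0.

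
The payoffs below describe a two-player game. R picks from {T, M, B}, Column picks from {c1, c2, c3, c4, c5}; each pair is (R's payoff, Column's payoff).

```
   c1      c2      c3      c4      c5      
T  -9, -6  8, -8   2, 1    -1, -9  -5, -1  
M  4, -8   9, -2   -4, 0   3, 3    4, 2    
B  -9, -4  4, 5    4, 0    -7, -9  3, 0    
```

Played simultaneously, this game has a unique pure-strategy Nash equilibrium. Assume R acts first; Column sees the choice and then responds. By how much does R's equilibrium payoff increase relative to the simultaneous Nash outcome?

Solve by backward induction (R leads).
- T → Column plays c3 (best of -6, -8, 1, -9, -1); R gets 2.
- M → Column plays c4 (best of -8, -2, 0, 3, 2); R gets 3.
- B → Column plays c2 (best of -4, 5, 0, -9, 0); R gets 4.
Maximizing over 2, 3, 4, R chooses B. Subgame-perfect outcome: (B, c2) with payoffs (4, 5).
For the simultaneous game, intersect best replies.
R's best replies: c1→M; c2→M; c3→B; c4→M; c5→M.
Column's best replies: T→c3; M→c4; B→c2.
Only (M, c4) has each player best-responding; Nash payoffs (3, 3).
R's commitment gain: 4 − 3 = 1.

1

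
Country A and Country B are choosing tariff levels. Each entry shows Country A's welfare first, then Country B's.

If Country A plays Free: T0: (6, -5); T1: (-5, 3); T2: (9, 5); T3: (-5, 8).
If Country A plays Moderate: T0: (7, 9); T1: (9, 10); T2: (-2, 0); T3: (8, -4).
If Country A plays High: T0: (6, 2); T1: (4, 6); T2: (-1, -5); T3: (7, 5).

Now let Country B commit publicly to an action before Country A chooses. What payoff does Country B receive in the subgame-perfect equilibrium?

10

Solve by backward induction (Country B leads).
- T0 → Country A plays Moderate (best of 6, 7, 6); Country B gets 9.
- T1 → Country A plays Moderate (best of -5, 9, 4); Country B gets 10.
- T2 → Country A plays Free (best of 9, -2, -1); Country B gets 5.
- T3 → Country A plays Moderate (best of -5, 8, 7); Country B gets -4.
Maximizing over 9, 10, 5, -4, Country B chooses T1. Subgame-perfect outcome: (Moderate, T1) with payoffs (9, 10).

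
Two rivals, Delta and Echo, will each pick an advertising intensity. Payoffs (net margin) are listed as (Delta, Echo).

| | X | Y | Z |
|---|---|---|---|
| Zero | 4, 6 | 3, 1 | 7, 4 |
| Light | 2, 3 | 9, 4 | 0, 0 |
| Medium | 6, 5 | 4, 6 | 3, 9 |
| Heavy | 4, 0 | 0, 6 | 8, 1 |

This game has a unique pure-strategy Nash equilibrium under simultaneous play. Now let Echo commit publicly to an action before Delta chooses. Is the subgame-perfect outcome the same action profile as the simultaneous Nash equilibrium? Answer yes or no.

Backward induction with Echo moving first.
- X → Delta plays Medium (best of 4, 2, 6, 4); Echo gets 5.
- Y → Delta plays Light (best of 3, 9, 4, 0); Echo gets 4.
- Z → Delta plays Heavy (best of 7, 0, 3, 8); Echo gets 1.
Among 5, 4, 1, the best is 5 at X. Subgame-perfect outcome: (Medium, X) with payoffs (6, 5).
Under simultaneous play:
Delta's best replies: X→Medium; Y→Light; Z→Heavy.
Echo's best replies: Zero→X; Light→Y; Medium→Z; Heavy→Y.
The unique mutual best reply is (Light, Y), giving (9, 4).
Sequential outcome (Medium, X) differs from the Nash profile (Light, Y).

no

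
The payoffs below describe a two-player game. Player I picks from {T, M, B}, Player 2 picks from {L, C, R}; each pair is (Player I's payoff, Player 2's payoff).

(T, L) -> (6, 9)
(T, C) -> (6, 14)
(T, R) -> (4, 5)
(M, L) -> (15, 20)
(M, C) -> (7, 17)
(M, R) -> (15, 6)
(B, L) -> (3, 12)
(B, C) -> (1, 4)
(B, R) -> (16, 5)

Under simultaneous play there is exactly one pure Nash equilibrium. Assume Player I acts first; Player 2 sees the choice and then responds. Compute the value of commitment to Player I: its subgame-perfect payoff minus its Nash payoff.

Player 2 best-responds to each possible Player I move:
- T: Player 2 compares 9, 14, 5 and picks C; Player I would get 6.
- M: Player 2 compares 20, 17, 6 and picks L; Player I would get 15.
- B: Player 2 compares 12, 4, 5 and picks L; Player I would get 3.
Among 6, 15, 3, the best is 15 at M. Subgame-perfect outcome: (M, L) with payoffs (15, 20).
For the simultaneous game, intersect best replies.
Player I's best replies: L→M; C→M; R→B.
Player 2's best replies: T→C; M→L; B→L.
Only (M, L) has each player best-responding; Nash payoffs (15, 20).
Player I's commitment gain: 15 − 15 = 0.

0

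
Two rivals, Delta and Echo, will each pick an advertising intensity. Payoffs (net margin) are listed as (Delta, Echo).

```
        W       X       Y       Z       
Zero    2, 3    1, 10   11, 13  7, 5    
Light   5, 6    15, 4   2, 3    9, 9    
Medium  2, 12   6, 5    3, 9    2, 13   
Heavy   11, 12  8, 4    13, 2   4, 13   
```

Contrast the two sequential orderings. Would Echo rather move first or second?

second

If Delta leads: Echo's best replies are Zero→Y, Light→Z, Medium→Z, Heavy→Z; Delta's induced payoffs 11, 9, 2, 4; outcome (Zero, Y), payoffs (11, 13).
If Echo leads: Delta's best replies are W→Heavy, X→Light, Y→Heavy, Z→Light; Echo's induced payoffs 12, 4, 2, 9; outcome (Heavy, W), payoffs (11, 12).
Echo gets 12 moving first and 13 moving second, so Echo prefers to move second.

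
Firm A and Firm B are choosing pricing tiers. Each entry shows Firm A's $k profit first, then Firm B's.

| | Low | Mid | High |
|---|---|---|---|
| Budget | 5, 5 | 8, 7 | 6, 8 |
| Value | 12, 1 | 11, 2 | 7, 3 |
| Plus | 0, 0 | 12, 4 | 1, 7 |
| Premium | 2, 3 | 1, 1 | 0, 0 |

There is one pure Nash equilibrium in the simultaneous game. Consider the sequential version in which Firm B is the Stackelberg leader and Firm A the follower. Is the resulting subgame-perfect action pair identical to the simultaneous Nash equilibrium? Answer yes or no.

no

Work backward from Firm A's decision.
- Low: BR = Value, leader payoff 1.
- Mid: BR = Plus, leader payoff 4.
- High: BR = Value, leader payoff 3.
Maximizing over 1, 4, 3, Firm B chooses Mid. Subgame-perfect outcome: (Plus, Mid) with payoffs (12, 4).
Under simultaneous play:
Firm A's best replies: Low→Value; Mid→Plus; High→Value.
Firm B's best replies: Budget→High; Value→High; Plus→High; Premium→Low.
Only (Value, High) has each player best-responding; Nash payoffs (7, 3).
Sequential outcome (Plus, Mid) differs from the Nash profile (Value, High).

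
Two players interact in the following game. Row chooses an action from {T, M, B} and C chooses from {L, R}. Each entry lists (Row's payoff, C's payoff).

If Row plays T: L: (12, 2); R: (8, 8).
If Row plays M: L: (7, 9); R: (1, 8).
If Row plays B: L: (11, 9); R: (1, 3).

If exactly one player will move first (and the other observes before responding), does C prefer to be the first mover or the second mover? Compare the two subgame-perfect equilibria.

If Row leads: C's best replies are T→R, M→L, B→L; Row's induced payoffs 8, 7, 11; outcome (B, L), payoffs (11, 9).
If C leads: Row's best replies are L→T, R→T; C's induced payoffs 2, 8; outcome (T, R), payoffs (8, 8).
C gets 8 moving first and 9 moving second, so C prefers to move second.

second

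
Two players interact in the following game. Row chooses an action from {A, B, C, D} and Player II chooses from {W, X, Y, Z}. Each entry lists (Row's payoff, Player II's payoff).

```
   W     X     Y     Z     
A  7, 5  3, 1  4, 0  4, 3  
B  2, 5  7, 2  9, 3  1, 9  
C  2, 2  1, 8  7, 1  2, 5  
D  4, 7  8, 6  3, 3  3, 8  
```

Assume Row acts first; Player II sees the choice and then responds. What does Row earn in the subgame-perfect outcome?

7

Work backward from Player II's decision.
- A → Player II plays W (best of 5, 1, 0, 3); Row gets 7.
- B → Player II plays Z (best of 5, 2, 3, 9); Row gets 1.
- C → Player II plays X (best of 2, 8, 1, 5); Row gets 1.
- D → Player II plays Z (best of 7, 6, 3, 8); Row gets 3.
Row's induced payoffs are 7, 1, 1, 3, so Row commits to A. Subgame-perfect outcome: (A, W) with payoffs (7, 5).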